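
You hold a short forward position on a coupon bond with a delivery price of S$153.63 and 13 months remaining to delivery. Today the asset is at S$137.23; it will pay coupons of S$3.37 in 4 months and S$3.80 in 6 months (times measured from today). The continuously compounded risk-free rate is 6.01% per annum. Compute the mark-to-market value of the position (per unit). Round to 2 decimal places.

S$13.71

PV(remaining coupons) I = 3.37·e^(−0.0601·4/12) + 3.80·e^(−0.0601·6/12) = 6.9907
Current forward F = (S − I)·e^(rT) = (137.23 − 6.9907)·e^(0.0601·13/12) = 130.2393 × 1.067275 = 139.0011
Value (long) = (F − K)·e^(−rT) = (139.0011 − 153.63) × 0.936966 = -13.7068
Short position value = −(long value) = S$13.71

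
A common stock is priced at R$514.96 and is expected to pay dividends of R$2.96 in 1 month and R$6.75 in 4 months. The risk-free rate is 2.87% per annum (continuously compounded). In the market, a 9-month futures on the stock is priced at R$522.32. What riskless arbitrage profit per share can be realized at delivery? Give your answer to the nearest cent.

R$6.00 per share

PV(dividends) I = 2.96·e^(−0.0287·1/12) + 6.75·e^(−0.0287·4/12) = 9.6387
Fair futures F* = (S − I)·e^(rT) = (514.96 − 9.6387)·e^0.021525 = 505.3213 × 1.021758 = 516.3161
Market R$522.32 > fair 516.3161: forward overpriced → cash-and-carry (borrow at r, buy the stock and collect the dividends, short the forward).
Profit at T = |F_mkt − F*| = |522.32 − 516.3161| = R$6.00 per share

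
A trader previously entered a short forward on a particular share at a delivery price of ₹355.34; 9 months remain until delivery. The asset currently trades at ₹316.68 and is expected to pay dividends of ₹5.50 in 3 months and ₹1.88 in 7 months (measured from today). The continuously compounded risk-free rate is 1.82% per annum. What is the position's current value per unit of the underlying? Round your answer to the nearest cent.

PV(remaining dividends) I = 5.50·e^(−0.0182·3/12) + 1.88·e^(−0.0182·7/12) = 7.3352
Current forward F = (S − I)·e^(rT) = (316.68 − 7.3352)·e^(0.0182·9/12) = 309.3448 × 1.013744 = 313.5964
Value (long) = (F − K)·e^(−rT) = (313.5964 − 355.34) × 0.986443 = -41.1777
Short position value = −(long value) = ₹41.18

₹41.18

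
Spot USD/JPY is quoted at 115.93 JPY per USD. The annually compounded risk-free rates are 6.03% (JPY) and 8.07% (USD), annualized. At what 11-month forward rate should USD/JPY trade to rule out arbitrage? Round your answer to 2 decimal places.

113.92

By covered interest parity, F = S · (1+r_JPY)^T / (1+r_USD)^T
= 115.93 × 1.055139 / 1.073733 = 115.93 × 0.982683
F = 113.92 JPY per USD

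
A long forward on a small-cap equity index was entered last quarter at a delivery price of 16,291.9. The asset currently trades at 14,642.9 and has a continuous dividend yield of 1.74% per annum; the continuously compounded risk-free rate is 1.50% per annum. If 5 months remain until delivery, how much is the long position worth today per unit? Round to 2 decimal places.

Current fair forward for the remaining 5 months: F = S·e^((r − q)·T), (r − q) = 0.0150 − 0.0174 = -0.0024
F = 14642.9 · e^(-0.0024 × 5/12) = 14642.9 × 0.99900050 = 14628.2644
Value of long forward = (F − K)·e^(−rT) = (14628.2644 − 16291.9) · e^(−0.0150·5/12)
= -1663.6356 × 0.99376949 = -1653.27

-1653.27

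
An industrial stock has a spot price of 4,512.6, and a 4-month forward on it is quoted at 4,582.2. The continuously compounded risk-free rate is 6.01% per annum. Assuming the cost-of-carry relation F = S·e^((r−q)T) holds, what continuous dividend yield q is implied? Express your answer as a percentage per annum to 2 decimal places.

From F = S·e^((r−q)T): (r − q) = ln(F/S)/T
ln(4582.2/4512.6) = ln(1.015423) = 0.015305
(r − q) = 0.015305 / (4/12) = 0.045915
q = r − ln(F/S)/T = 0.0601 − 0.045915 = 0.014185
q = 1.42%

1.42%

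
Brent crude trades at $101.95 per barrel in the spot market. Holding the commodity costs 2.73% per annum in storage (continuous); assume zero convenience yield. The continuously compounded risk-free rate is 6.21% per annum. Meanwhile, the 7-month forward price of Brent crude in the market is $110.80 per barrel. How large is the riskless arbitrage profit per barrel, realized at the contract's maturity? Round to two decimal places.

Fair forward: F* = S·e^(carry·T), with carry = (r + u) = 0.0621 + 0.0273 = 0.0894
F* = 101.95 · e^(0.0894 × 7/12) = 101.95 · e^0.052150 = 101.95 × 1.053534 = $107.4078
Market $110.80 > fair $107.4078: forward overpriced → cash-and-carry (buy spot, short the forward).
At maturity, profit = |F_mkt − F*| = |110.80 − 107.4078| = $3.39 per barrel

$3.39 per barrel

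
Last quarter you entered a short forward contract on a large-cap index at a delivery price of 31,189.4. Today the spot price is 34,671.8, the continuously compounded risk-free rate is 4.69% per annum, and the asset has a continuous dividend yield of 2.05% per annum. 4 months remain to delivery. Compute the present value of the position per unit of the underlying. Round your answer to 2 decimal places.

Current fair forward for the remaining 4 months: F = S·e^((r − q)·T), (r − q) = 0.0469 − 0.0205 = 0.0264
F = 34671.8 · e^(0.0264 × 4/12) = 34671.8 × 1.00883883 = 34978.2581
Value of long forward = (F − K)·e^(−rT) = (34978.2581 − 31189.4) · e^(−0.0469·4/12)
= 3788.8581 × 0.98448823 = 3730.09
Short position value = −(long value) = -3730.09

-3730.09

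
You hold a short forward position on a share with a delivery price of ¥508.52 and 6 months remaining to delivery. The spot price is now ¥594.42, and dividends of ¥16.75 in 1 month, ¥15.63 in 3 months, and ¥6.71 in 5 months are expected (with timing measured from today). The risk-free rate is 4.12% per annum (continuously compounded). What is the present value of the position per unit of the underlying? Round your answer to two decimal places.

PV(remaining dividends) I = 16.75·e^(−0.0412·1/12) + 15.63·e^(−0.0412·3/12) + 6.71·e^(−0.0412·5/12) = 38.7582
Current forward F = (S − I)·e^(rT) = (594.42 − 38.7582)·e^(0.0412·6/12) = 555.6618 × 1.020814 = 567.2273
Value (long) = (F − K)·e^(−rT) = (567.2273 − 508.52) × 0.979611 = 57.5103
Short position value = −(long value) = -¥57.51

-¥57.51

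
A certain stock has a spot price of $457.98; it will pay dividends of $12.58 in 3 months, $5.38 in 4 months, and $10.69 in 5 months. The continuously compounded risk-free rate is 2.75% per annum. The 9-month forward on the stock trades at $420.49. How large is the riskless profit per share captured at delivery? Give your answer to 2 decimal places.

$18.05 per share

PV(dividends) I = 12.58·e^(−0.0275·3/12) + 5.38·e^(−0.0275·4/12) + 10.69·e^(−0.0275·5/12) = 28.3929
Fair forward F* = (S − I)·e^(rT) = (457.98 − 28.3929)·e^0.020625 = 429.5871 × 1.020839 = 438.5393
Market $420.49 < fair 438.5393: forward underpriced → reverse cash-and-carry (short the stock, invest proceeds at r, pay the dividends, go long the forward).
Profit at T = |F_mkt − F*| = |420.49 − 438.5393| = $18.05 per share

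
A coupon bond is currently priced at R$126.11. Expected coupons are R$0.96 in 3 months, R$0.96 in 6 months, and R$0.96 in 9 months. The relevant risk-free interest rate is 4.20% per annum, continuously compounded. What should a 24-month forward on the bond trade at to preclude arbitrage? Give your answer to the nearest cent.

R$134.09

PV(coupons) I = 0.96·e^(−0.0420·3/12) + 0.96·e^(−0.0420·6/12) + 0.96·e^(−0.0420·9/12)
I = 0.9500 + 0.9401 + 0.9302 = 2.8203
F = (S − I)·e^(rT) = (126.11 − 2.8203) · e^(0.0420·24/12)
= 123.2897 · e^0.084000 = 123.2897 × 1.087629 = R$134.09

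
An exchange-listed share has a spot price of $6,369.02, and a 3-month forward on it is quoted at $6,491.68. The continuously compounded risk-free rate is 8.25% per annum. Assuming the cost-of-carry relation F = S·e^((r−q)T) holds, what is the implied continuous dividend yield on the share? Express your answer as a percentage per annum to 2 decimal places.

0.62%

From F = S·e^((r−q)T): (r − q) = ln(F/S)/T
ln(6491.68/6369.02) = ln(1.019259) = 0.019076
(r − q) = 0.019076 / (3/12) = 0.076304
q = r − ln(F/S)/T = 0.0825 − 0.076304 = 0.006196
q = 0.62%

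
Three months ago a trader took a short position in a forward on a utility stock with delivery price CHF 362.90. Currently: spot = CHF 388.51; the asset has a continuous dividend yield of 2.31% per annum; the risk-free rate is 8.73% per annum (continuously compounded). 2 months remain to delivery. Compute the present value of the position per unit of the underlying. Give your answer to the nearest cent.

Current fair forward for the remaining 2 months: F = S·e^((r − q)·T), (r − q) = 0.0873 − 0.0231 = 0.0642
F = 388.51 · e^(0.0642 × 2/12) = 388.51 × 1.010757 = 392.6892
Value of long forward = (F − K)·e^(−rT) = (392.6892 − 362.90) · e^(−0.0873·2/12)
= 29.7892 × 0.985555 = 29.36
Short position value = −(long value) = -CHF 29.36

-CHF 29.36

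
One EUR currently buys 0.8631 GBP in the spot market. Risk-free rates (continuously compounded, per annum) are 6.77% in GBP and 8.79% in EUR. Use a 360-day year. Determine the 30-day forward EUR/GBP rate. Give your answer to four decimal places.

0.8616

F = S·e^((r_GBP − r_EUR)T) = 0.8631 · e^((0.0677 − 0.0879) × 30/360)
= 0.8631 · e^-0.001683 = 0.8631 × 0.998318
F = 0.8616 GBP per EUR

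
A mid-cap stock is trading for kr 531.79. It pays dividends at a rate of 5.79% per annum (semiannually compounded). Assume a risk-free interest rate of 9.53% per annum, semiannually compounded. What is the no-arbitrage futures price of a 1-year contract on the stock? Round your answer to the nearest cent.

F = S · (1+r/2)^(2T) / (1+q/2)^(2T)
= 531.79 × 1.097571 / 1.058738 = 531.79 × 1.036679
F = kr 551.30

kr 551.30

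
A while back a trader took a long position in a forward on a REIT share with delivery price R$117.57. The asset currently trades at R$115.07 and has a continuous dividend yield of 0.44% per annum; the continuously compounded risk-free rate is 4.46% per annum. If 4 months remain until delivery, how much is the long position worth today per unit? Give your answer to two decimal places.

Current fair forward for the remaining 4 months: F = S·e^((r − q)·T), (r − q) = 0.0446 − 0.0044 = 0.0402
F = 115.07 · e^(0.0402 × 4/12) = 115.07 × 1.013490 = 116.6223
Value of long forward = (F − K)·e^(−rT) = (116.6223 − 117.57) · e^(−0.0446·4/12)
= -0.9477 × 0.985243 = -0.93

-R$0.93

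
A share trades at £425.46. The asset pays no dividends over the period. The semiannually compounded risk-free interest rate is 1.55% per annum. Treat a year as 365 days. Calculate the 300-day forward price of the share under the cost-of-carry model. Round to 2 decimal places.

F = S · (1+r/2)^(2T)
= 425.46 × 1.012771
F = £430.89

£430.89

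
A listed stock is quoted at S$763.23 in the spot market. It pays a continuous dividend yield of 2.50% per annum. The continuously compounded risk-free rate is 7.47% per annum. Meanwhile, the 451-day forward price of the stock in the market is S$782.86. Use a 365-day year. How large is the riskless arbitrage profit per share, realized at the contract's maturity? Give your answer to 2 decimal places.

S$28.71 per share

Fair forward: F* = S·e^(carry·T), with carry = (r − q) = 0.0747 − 0.0250 = 0.0497
F* = 763.23 · e^(0.0497 × 451/365) = 763.23 · e^0.061410 = 763.23 × 1.063335 = S$811.5692
Market S$782.86 < fair S$811.5692: forward underpriced → reverse cash-and-carry (short spot, go long the forward).
At maturity, profit = |F_mkt − F*| = |782.86 − 811.5692| = S$28.71 per share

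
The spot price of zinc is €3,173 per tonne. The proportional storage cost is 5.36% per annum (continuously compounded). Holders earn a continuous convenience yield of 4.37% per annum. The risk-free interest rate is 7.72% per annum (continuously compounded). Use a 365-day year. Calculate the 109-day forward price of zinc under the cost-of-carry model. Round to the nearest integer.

€3,257 per tonne

Net carry = r + u − y = 0.0772 + 0.0536 − 0.0437 = 0.0871
F = S·e^((r+u−y)T) = 3173 · e^(0.0871 × 109/365) = 3173 · e^0.026011
= 3173 × 1.026352 = €3,257 per tonne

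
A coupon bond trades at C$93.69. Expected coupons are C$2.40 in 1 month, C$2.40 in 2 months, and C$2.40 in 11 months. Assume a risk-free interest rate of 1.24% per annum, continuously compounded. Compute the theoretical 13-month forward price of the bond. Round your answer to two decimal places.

C$87.69

PV(coupons) I = 2.40·e^(−0.0124·1/12) + 2.40·e^(−0.0124·2/12) + 2.40·e^(−0.0124·11/12)
I = 2.3975 + 2.3950 + 2.3729 = 7.1654
F = (S − I)·e^(rT) = (93.69 − 7.1654) · e^(0.0124·13/12)
= 86.5246 · e^0.013433 = 86.5246 × 1.013524 = C$87.69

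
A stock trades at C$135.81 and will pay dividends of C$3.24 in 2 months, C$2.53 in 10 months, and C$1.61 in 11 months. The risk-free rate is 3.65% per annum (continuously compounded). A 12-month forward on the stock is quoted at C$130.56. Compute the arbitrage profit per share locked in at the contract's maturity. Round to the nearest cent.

C$2.80 per share

PV(dividends) I = 3.24·e^(−0.0365·2/12) + 2.53·e^(−0.0365·10/12) + 1.61·e^(−0.0365·11/12) = 7.2316
Fair forward F* = (S − I)·e^(rT) = (135.81 − 7.2316)·e^0.036500 = 128.5784 × 1.037174 = 133.3582
Market C$130.56 < fair 133.3582: forward underpriced → reverse cash-and-carry (short the stock, invest proceeds at r, pay the dividends, go long the forward).
Profit at T = |F_mkt − F*| = |130.56 − 133.3582| = C$2.80 per share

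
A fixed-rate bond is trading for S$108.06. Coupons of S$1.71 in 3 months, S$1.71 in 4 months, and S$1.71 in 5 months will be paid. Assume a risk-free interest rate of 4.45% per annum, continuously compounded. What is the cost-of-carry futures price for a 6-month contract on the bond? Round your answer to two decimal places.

S$105.32

PV(coupons) I = 1.71·e^(−0.0445·3/12) + 1.71·e^(−0.0445·4/12) + 1.71·e^(−0.0445·5/12)
I = 1.6911 + 1.6848 + 1.6786 = 5.0545
F = (S − I)·e^(rT) = (108.06 − 5.0545) · e^(0.0445·6/12)
= 103.0055 · e^0.022250 = 103.0055 × 1.022499 = S$105.32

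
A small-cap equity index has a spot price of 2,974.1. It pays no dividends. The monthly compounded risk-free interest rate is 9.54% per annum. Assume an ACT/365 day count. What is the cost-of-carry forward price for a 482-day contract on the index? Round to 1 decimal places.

3,371.7

F = S · (1+r/12)^(12T)
= 2974.1 × 1.133695
F = 3,371.7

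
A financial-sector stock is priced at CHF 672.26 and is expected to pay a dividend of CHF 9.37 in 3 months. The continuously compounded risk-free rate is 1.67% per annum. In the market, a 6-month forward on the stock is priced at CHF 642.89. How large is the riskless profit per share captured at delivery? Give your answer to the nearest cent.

CHF 25.60 per share

PV(dividends) I = 9.37·e^(−0.0167·3/12) = 9.3310
Fair forward F* = (S − I)·e^(rT) = (672.26 − 9.3310)·e^0.008350 = 662.9290 × 1.008385 = 668.4877
Market CHF 642.89 < fair 668.4877: forward underpriced → reverse cash-and-carry (short the stock, invest proceeds at r, pay the dividends, go long the forward).
Profit at T = |F_mkt − F*| = |642.89 − 668.4877| = CHF 25.60 per share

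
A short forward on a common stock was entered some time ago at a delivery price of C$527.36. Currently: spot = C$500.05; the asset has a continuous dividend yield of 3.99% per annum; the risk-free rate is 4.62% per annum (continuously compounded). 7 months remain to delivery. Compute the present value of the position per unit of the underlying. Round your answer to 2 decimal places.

C$24.79

Current fair forward for the remaining 7 months: F = S·e^((r − q)·T), (r − q) = 0.0462 − 0.0399 = 0.0063
F = 500.05 · e^(0.0063 × 7/12) = 500.05 × 1.003682 = 501.8912
Value of long forward = (F − K)·e^(−rT) = (501.8912 − 527.36) · e^(−0.0462·7/12)
= -25.4688 × 0.973410 = -24.79
Short position value = −(long value) = C$24.79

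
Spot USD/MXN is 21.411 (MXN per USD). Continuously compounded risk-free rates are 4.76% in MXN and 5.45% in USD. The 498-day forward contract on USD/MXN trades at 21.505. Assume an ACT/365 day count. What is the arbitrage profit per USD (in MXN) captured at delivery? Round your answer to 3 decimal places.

Fair forward: F* = S·e^(carry·T), with carry = (r_MXN − r_USD) = 0.0476 − 0.0545 = -0.0069
F* = 21.411 · e^(-0.0069 × 498/365) = 21.411 · e^-0.009414 = 21.411 × 0.990630 = 21.2104
Market 21.505 > fair 21.2104: forward overpriced → cash-and-carry (buy spot, short the forward).
At maturity, profit = |F_mkt − F*| = |21.505 − 21.2104| = 0.295 per USD (in MXN)

0.295 per USD (in MXN)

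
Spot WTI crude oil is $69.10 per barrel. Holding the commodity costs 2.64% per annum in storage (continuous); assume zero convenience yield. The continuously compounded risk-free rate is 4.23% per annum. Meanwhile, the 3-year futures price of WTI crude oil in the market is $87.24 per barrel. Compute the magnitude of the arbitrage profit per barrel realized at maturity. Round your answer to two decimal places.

$2.32 per barrel

Fair futures: F* = S·e^(carry·T), with carry = (r + u) = 0.0423 + 0.0264 = 0.0687
F* = 69.10 · e^(0.0687 × 3) = 69.10 · e^0.206100 = 69.10 × 1.228876 = $84.9153
Market $87.24 > fair $84.9153: forward overpriced → cash-and-carry (buy spot, short the forward).
At maturity, profit = |F_mkt − F*| = |87.24 − 84.9153| = $2.32 per barrel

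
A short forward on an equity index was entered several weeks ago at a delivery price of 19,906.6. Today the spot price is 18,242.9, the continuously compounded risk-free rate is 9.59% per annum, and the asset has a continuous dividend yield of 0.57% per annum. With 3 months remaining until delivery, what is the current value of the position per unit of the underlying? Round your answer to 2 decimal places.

Current fair forward for the remaining 3 months: F = S·e^((r − q)·T), (r − q) = 0.0959 − 0.0057 = 0.0902
F = 18242.9 · e^(0.0902 × 3/12) = 18242.9 × 1.02280617 = 18658.9507
Value of long forward = (F − K)·e^(−rT) = (18658.9507 − 19906.6) · e^(−0.0959·3/12)
= -1247.6493 × 0.97631012 = -1218.09
Short position value = −(long value) = 1218.09

1218.09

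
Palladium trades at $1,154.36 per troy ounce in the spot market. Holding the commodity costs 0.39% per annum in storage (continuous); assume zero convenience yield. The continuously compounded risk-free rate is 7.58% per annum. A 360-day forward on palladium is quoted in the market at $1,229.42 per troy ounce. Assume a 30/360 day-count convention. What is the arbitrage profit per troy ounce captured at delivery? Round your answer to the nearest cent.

Fair forward: F* = S·e^(carry·T), with carry = (r + u) = 0.0758 + 0.0039 = 0.0797
F* = 1154.36 · e^(0.0797 × 360/360) = 1154.36 · e^0.07970000 = 1154.36 × 1.08296213 = $1250.1282
Market $1229.42 < fair $1250.1282: forward underpriced → reverse cash-and-carry (short spot, go long the forward).
At maturity, profit = |F_mkt − F*| = |1229.42 − 1250.1282| = $20.71 per troy ounce

$20.71 per troy ounce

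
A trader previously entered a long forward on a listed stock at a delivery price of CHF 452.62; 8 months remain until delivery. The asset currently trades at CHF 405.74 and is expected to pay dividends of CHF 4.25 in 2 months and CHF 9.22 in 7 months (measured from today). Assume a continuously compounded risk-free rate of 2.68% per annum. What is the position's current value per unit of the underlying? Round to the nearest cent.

-CHF 52.17

PV(remaining dividends) I = 4.25·e^(−0.0268·2/12) + 9.22·e^(−0.0268·7/12) = 13.3080
Current forward F = (S − I)·e^(rT) = (405.74 − 13.3080)·e^(0.0268·8/12) = 392.4320 × 1.018027 = 399.5064
Value (long) = (F − K)·e^(−rT) = (399.5064 − 452.62) × 0.982292 = -52.1731
Value = -CHF 52.17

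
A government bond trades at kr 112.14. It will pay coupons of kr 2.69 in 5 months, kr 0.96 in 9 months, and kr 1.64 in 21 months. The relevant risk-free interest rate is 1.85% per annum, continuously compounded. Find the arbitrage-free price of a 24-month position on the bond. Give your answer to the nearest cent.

kr 110.97

PV(coupons) I = 2.69·e^(−0.0185·5/12) + 0.96·e^(−0.0185·9/12) + 1.64·e^(−0.0185·21/12)
I = 2.6693 + 0.9468 + 1.5878 = 5.2039
F = (S − I)·e^(rT) = (112.14 − 5.2039) · e^(0.0185·24/12)
= 106.9361 · e^0.037000 = 106.9361 × 1.037693 = kr 110.97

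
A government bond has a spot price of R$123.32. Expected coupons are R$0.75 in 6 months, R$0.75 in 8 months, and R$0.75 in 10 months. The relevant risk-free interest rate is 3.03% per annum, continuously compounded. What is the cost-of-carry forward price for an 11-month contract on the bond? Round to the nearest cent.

R$124.53

PV(coupons) I = 0.75·e^(−0.0303·6/12) + 0.75·e^(−0.0303·8/12) + 0.75·e^(−0.0303·10/12)
I = 0.7387 + 0.7350 + 0.7313 = 2.2050
F = (S − I)·e^(rT) = (123.32 − 2.2050) · e^(0.0303·11/12)
= 121.1150 · e^0.027775 = 121.1150 × 1.028164 = R$124.53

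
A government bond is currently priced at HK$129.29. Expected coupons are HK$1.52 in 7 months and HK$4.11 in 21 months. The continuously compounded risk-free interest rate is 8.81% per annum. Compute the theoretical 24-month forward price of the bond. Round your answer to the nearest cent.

PV(coupons) I = 1.52·e^(−0.0881·7/12) + 4.11·e^(−0.0881·21/12)
I = 1.4439 + 3.5228 = 4.9667
F = (S − I)·e^(rT) = (129.29 − 4.9667) · e^(0.0881·24/12)
= 124.3233 · e^0.176200 = 124.3233 × 1.192677 = HK$148.28

HK$148.28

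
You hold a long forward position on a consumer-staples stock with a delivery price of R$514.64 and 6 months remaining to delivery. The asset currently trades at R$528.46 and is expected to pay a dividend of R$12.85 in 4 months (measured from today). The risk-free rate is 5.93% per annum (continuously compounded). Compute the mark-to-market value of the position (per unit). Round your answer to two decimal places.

PV(remaining dividends) I = 12.85·e^(−0.0593·4/12) = 12.5985
Current forward F = (S − I)·e^(rT) = (528.46 − 12.5985)·e^(0.0593·6/12) = 515.8615 × 1.030094 = 531.3858
Value (long) = (F − K)·e^(−rT) = (531.3858 − 514.64) × 0.970785 = 16.2566
Value = R$16.26

R$16.26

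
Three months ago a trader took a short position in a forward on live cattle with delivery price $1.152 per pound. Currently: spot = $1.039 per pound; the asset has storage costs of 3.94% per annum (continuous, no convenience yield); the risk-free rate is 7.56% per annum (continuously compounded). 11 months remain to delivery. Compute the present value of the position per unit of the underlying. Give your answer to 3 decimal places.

Current fair forward for the remaining 11 months: F = S·e^((r + u)·T), (r + u) = 0.0756 + 0.0394 = 0.1150
F = 1.039 · e^(0.1150 × 11/12) = 1.039 × 1.111174 = 1.1545
Value of long forward = (F − K)·e^(−rT) = (1.1545 − 1.152) · e^(−0.0756·11/12)
= 0.0025 × 0.933047 = 0.002
Short position value = −(long value) = -$0.002

-$0.002 per pound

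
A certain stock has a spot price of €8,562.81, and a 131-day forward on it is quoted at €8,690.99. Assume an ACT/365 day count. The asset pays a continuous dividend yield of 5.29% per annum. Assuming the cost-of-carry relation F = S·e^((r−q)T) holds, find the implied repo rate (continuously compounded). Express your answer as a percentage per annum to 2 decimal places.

From F = S·e^((r−q)T): (r − q) = ln(F/S)/T
ln(8690.99/8562.81) = ln(1.014969) = 0.014858
(r − q) = 0.014858 / (131/365) = 0.041398
r = ln(F/S)/T + q = 0.041398 + 0.0529 = 0.094298
r = 9.43%

9.43%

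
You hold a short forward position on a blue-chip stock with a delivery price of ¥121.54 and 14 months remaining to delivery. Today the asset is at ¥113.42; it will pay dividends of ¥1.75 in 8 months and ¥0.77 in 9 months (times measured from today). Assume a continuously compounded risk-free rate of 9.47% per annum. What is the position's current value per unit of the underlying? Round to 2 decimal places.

PV(remaining dividends) I = 1.75·e^(−0.0947·8/12) + 0.77·e^(−0.0947·9/12) = 2.3601
Current forward F = (S − I)·e^(rT) = (113.42 − 2.3601)·e^(0.0947·14/12) = 111.0599 × 1.116818 = 124.0337
Value (long) = (F − K)·e^(−rT) = (124.0337 − 121.54) × 0.895401 = 2.2329
Short position value = −(long value) = -¥2.23

-¥2.23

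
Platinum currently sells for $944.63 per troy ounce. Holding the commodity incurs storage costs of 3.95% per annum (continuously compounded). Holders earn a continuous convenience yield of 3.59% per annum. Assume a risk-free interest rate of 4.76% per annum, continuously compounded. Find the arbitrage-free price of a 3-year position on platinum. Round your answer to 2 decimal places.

Net carry = r + u − y = 0.0476 + 0.0395 − 0.0359 = 0.0512
F = S·e^((r+u−y)T) = 944.63 · e^(0.0512 × 3) = 944.63 · e^0.153600
= 944.63 × 1.166024 = $1,101.46 per troy ounce

$1,101.46 per troy ounce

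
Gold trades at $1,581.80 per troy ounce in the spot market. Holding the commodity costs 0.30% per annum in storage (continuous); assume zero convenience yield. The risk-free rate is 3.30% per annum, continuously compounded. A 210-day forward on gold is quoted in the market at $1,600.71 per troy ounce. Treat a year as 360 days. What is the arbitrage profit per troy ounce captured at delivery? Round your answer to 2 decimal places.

$14.66 per troy ounce

Fair forward: F* = S·e^(carry·T), with carry = (r + u) = 0.0330 + 0.0030 = 0.0360
F* = 1581.80 · e^(0.0360 × 210/360) = 1581.80 · e^0.02100000 = 1581.80 × 1.02122205 = $1615.3690
Market $1600.71 < fair $1615.3690: forward underpriced → reverse cash-and-carry (short spot, go long the forward).
At maturity, profit = |F_mkt − F*| = |1600.71 − 1615.3690| = $14.66 per troy ounce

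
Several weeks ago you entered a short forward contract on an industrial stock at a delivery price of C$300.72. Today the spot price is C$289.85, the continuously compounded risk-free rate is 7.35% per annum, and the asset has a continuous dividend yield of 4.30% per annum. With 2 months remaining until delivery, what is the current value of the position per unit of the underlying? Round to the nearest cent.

Current fair forward for the remaining 2 months: F = S·e^((r − q)·T), (r − q) = 0.0735 − 0.0430 = 0.0305
F = 289.85 · e^(0.0305 × 2/12) = 289.85 × 1.005096 = 291.3271
Value of long forward = (F − K)·e^(−rT) = (291.3271 − 300.72) · e^(−0.0735·2/12)
= -9.3929 × 0.987825 = -9.28
Short position value = −(long value) = C$9.28

C$9.28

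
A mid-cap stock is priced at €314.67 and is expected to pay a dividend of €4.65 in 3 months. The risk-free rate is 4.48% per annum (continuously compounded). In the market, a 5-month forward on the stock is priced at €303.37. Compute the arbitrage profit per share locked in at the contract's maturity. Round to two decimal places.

€12.54 per share

PV(dividends) I = 4.65·e^(−0.0448·3/12) = 4.5982
Fair forward F* = (S − I)·e^(rT) = (314.67 − 4.5982)·e^0.018667 = 310.0718 × 1.018842 = 315.9142
Market €303.37 < fair 315.9142: forward underpriced → reverse cash-and-carry (short the stock, invest proceeds at r, pay the dividends, go long the forward).
Profit at T = |F_mkt − F*| = |303.37 − 315.9142| = €12.54 per share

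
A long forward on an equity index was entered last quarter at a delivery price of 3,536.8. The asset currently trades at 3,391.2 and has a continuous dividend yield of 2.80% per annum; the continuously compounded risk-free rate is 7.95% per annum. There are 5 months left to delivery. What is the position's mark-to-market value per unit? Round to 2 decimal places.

Current fair forward for the remaining 5 months: F = S·e^((r − q)·T), (r − q) = 0.0795 − 0.0280 = 0.0515
F = 3391.2 · e^(0.0515 × 5/12) = 3391.2 × 1.02169022 = 3464.7559
Value of long forward = (F − K)·e^(−rT) = (3464.7559 − 3536.8) · e^(−0.0795·5/12)
= -72.0441 × 0.96741762 = -69.70

-69.70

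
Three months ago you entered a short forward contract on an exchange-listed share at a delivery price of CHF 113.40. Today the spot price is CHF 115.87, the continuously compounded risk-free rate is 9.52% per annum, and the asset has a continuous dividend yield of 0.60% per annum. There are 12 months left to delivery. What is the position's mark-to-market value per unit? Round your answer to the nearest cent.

Current fair forward for the remaining 12 months: F = S·e^((r − q)·T), (r − q) = 0.0952 − 0.0060 = 0.0892
F = 115.87 · e^(0.0892 × 12/12) = 115.87 × 1.093299 = 126.6806
Value of long forward = (F − K)·e^(−rT) = (126.6806 − 113.40) · e^(−0.0952·12/12)
= 13.2806 × 0.909191 = 12.07
Short position value = −(long value) = -CHF 12.07

-CHF 12.07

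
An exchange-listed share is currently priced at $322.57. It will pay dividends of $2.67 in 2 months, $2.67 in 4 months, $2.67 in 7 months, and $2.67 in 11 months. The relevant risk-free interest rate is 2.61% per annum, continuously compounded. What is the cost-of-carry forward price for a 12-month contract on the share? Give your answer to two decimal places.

PV(dividends) I = 2.67·e^(−0.0261·2/12) + 2.67·e^(−0.0261·4/12) + 2.67·e^(−0.0261·7/12) + 2.67·e^(−0.0261·11/12)
I = 2.6584 + 2.6469 + 2.6297 + 2.6069 = 10.5419
F = (S − I)·e^(rT) = (322.57 − 10.5419) · e^(0.0261·12/12)
= 312.0281 · e^0.026100 = 312.0281 × 1.026444 = $320.28

$320.28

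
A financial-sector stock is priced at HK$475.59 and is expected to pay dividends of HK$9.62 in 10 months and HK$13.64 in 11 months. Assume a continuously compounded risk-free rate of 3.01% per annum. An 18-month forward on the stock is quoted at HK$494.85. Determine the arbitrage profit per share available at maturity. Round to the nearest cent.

PV(dividends) I = 9.62·e^(−0.0301·10/12) + 13.64·e^(−0.0301·11/12) = 22.6505
Fair forward F* = (S − I)·e^(rT) = (475.59 − 22.6505)·e^0.045150 = 452.9395 × 1.046185 = 473.8585
Market HK$494.85 > fair 473.8585: forward overpriced → cash-and-carry (borrow at r, buy the stock and collect the dividends, short the forward).
Profit at T = |F_mkt − F*| = |494.85 − 473.8585| = HK$20.99 per share

HK$20.99 per share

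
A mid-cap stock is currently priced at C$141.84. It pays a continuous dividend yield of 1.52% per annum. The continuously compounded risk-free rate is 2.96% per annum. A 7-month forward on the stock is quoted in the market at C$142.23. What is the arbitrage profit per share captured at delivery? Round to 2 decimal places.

C$0.81 per share

Fair forward: F* = S·e^(carry·T), with carry = (r − q) = 0.0296 − 0.0152 = 0.0144
F* = 141.84 · e^(0.0144 × 7/12) = 141.84 · e^0.008400 = 141.84 × 1.008435 = C$143.0364
Market C$142.23 < fair C$143.0364: forward underpriced → reverse cash-and-carry (short spot, go long the forward).
At maturity, profit = |F_mkt − F*| = |142.23 − 143.0364| = C$0.81 per share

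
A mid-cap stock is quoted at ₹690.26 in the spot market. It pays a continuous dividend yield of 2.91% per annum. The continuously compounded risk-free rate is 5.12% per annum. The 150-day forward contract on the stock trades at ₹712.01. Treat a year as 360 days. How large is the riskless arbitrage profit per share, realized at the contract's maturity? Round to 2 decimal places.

₹15.36 per share

Fair forward: F* = S·e^(carry·T), with carry = (r − q) = 0.0512 − 0.0291 = 0.0221
F* = 690.26 · e^(0.0221 × 150/360) = 690.26 · e^0.009208 = 690.26 × 1.009251 = ₹696.6456
Market ₹712.01 > fair ₹696.6456: forward overpriced → cash-and-carry (buy spot, short the forward).
At maturity, profit = |F_mkt − F*| = |712.01 − 696.6456| = ₹15.36 per share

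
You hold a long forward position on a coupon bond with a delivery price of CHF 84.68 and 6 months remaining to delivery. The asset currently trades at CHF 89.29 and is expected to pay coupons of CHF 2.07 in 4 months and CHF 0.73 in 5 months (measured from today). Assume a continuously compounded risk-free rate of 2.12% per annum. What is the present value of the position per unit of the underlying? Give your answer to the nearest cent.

PV(remaining coupons) I = 2.07·e^(−0.0212·4/12) + 0.73·e^(−0.0212·5/12) = 2.7790
Current forward F = (S − I)·e^(rT) = (89.29 − 2.7790)·e^(0.0212·6/12) = 86.5110 × 1.010656 = 87.4329
Value (long) = (F − K)·e^(−rT) = (87.4329 − 84.68) × 0.989456 = 2.7239
Value = CHF 2.72

CHF 2.72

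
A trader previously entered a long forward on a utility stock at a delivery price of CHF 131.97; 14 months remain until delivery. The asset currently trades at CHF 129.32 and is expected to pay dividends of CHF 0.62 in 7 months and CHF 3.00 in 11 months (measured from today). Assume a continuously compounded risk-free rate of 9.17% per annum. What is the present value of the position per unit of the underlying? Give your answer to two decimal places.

PV(remaining dividends) I = 0.62·e^(−0.0917·7/12) + 3.00·e^(−0.0917·11/12) = 3.3458
Current forward F = (S − I)·e^(rT) = (129.32 − 3.3458)·e^(0.0917·14/12) = 125.9742 × 1.112916 = 140.1987
Value (long) = (F − K)·e^(−rT) = (140.1987 − 131.97) × 0.898541 = 7.3938
Value = CHF 7.39

CHF 7.39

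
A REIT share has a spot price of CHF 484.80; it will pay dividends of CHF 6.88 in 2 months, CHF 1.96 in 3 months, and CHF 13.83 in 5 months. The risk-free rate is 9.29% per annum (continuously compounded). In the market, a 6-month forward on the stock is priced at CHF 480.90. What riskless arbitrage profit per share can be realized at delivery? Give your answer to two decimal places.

PV(dividends) I = 6.88·e^(−0.0929·2/12) + 1.96·e^(−0.0929·3/12) + 13.83·e^(−0.0929·5/12) = 21.9942
Fair forward F* = (S − I)·e^(rT) = (484.80 − 21.9942)·e^0.046450 = 462.8058 × 1.047546 = 484.8104
Market CHF 480.90 < fair 484.8104: forward underpriced → reverse cash-and-carry (short the stock, invest proceeds at r, pay the dividends, go long the forward).
Profit at T = |F_mkt − F*| = |480.90 − 484.8104| = CHF 3.91 per share

CHF 3.91 per share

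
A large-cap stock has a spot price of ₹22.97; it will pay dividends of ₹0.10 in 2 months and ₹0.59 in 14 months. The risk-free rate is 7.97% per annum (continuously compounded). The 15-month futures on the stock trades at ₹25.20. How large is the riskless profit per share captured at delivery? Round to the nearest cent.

₹0.53 per share

PV(dividends) I = 0.10·e^(−0.0797·2/12) + 0.59·e^(−0.0797·14/12) = 0.6363
Fair futures F* = (S − I)·e^(rT) = (22.97 − 0.6363)·e^0.099625 = 22.3337 × 1.104757 = 24.6733
Market ₹25.20 > fair 24.6733: forward overpriced → cash-and-carry (borrow at r, buy the stock and collect the dividends, short the forward).
Profit at T = |F_mkt − F*| = |25.20 − 24.6733| = ₹0.53 per share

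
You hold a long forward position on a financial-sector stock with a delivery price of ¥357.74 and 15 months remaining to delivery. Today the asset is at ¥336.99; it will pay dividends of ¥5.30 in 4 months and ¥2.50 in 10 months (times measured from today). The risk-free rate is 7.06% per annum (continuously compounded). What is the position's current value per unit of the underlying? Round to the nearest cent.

¥1.93

PV(remaining dividends) I = 5.30·e^(−0.0706·4/12) + 2.50·e^(−0.0706·10/12) = 7.5339
Current forward F = (S − I)·e^(rT) = (336.99 − 7.5339)·e^(0.0706·15/12) = 329.4561 × 1.092261 = 359.8520
Value (long) = (F − K)·e^(−rT) = (359.8520 − 357.74) × 0.915532 = 1.9336
Value = ¥1.93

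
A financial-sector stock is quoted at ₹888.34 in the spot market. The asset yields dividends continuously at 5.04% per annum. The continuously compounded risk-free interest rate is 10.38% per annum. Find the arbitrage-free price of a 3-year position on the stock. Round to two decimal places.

F = S·e^((r − q)T) = 888.34 · e^((0.1038 − 0.0504) × 3)
= 888.34 · e^0.160200 = 888.34 × 1.173746
F = ₹1,042.69

₹1,042.69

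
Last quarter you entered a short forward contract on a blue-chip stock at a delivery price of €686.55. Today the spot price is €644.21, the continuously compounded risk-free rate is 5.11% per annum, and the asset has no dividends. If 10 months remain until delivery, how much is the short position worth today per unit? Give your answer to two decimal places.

€13.72

Current fair forward for the remaining 10 months: F = S·e^(r·T), r = 0.0511
F = 644.21 · e^(0.0511 × 10/12) = 644.21 × 1.043503 = 672.2351
Value of long forward = (F − K)·e^(−rT) = (672.2351 − 686.55) · e^(−0.0511·10/12)
= -14.3149 × 0.958311 = -13.72
Short position value = −(long value) = €13.72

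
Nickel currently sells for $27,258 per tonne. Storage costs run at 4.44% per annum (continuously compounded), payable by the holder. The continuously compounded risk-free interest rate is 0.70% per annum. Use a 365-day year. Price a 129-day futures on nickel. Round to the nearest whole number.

Net carry = r + u − y = 0.0070 + 0.0444 − 0.0000 = 0.0514
F = S·e^((r+u−y)T) = 27258 · e^(0.0514 × 129/365) = 27258 · e^0.018166
= 27258 × 1.018332 = $27,758 per tonne

$27,758 per tonne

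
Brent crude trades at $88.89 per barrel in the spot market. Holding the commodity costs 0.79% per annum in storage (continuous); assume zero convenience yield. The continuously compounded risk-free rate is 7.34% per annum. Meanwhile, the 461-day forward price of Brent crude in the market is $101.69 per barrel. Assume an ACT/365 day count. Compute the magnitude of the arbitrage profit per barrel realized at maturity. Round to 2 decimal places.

$3.19 per barrel

Fair forward: F* = S·e^(carry·T), with carry = (r + u) = 0.0734 + 0.0079 = 0.0813
F* = 88.89 · e^(0.0813 × 461/365) = 88.89 · e^0.102683 = 88.89 × 1.108140 = $98.5026
Market $101.69 > fair $98.5026: forward overpriced → cash-and-carry (buy spot, short the forward).
At maturity, profit = |F_mkt − F*| = |101.69 − 98.5026| = $3.19 per barrel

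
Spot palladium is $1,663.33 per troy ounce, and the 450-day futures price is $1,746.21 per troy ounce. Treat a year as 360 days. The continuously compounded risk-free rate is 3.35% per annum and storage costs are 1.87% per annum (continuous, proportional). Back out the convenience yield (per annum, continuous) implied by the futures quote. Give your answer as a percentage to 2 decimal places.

F = S·e^((r+u−y)T) ⇒ (r+u−y) = ln(F/S)/T
ln(1746.21/1663.33) = 0.048626; /T ⇒ 0.038901
y = r + u − ln(F/S)/T = 0.0335 + 0.0187 − 0.038901 = 0.013299
y = 1.33%

1.33%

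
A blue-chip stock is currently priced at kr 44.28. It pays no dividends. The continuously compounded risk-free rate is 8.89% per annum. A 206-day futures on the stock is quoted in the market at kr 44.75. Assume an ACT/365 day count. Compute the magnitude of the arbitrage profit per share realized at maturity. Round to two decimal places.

Fair futures: F* = S·e^(carry·T), with carry = r = 0.0889
F* = 44.28 · e^(0.0889 × 206/365) = 44.28 · e^0.050174 = 44.28 × 1.051454 = kr 46.5584
Market kr 44.75 < fair kr 46.5584: forward underpriced → reverse cash-and-carry (short spot, go long the forward).
At maturity, profit = |F_mkt − F*| = |44.75 − 46.5584| = kr 1.81 per share

kr 1.81 per share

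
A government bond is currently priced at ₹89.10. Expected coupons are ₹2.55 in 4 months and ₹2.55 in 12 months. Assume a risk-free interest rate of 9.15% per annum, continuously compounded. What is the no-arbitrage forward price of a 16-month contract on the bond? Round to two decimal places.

₹95.24

PV(coupons) I = 2.55·e^(−0.0915·4/12) + 2.55·e^(−0.0915·12/12)
I = 2.4734 + 2.3270 = 4.8004
F = (S − I)·e^(rT) = (89.10 − 4.8004) · e^(0.0915·16/12)
= 84.2996 · e^0.122000 = 84.2996 × 1.129754 = ₹95.24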